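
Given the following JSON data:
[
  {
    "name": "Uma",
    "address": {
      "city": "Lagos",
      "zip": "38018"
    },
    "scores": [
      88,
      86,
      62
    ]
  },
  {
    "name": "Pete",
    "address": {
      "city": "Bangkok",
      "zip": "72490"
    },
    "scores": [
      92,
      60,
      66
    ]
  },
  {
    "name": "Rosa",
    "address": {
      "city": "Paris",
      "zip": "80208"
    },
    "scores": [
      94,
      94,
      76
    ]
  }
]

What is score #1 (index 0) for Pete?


Path: records[1].scores[0]
Value: 92

ANSWER: 92


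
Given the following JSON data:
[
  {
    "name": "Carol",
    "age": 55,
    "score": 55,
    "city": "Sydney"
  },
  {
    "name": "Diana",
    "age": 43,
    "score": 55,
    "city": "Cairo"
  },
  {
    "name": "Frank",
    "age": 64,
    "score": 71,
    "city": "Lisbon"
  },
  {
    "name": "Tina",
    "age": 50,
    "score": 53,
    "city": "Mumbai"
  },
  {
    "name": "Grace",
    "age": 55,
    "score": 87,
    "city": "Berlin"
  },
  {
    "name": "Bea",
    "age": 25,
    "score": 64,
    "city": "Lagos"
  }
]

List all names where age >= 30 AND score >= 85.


Checking both conditions:
  Carol (age=55, score=55) -> no
  Diana (age=43, score=55) -> no
  Frank (age=64, score=71) -> no
  Tina (age=50, score=53) -> no
  Grace (age=55, score=87) -> YES
  Bea (age=25, score=64) -> no


ANSWER: Grace


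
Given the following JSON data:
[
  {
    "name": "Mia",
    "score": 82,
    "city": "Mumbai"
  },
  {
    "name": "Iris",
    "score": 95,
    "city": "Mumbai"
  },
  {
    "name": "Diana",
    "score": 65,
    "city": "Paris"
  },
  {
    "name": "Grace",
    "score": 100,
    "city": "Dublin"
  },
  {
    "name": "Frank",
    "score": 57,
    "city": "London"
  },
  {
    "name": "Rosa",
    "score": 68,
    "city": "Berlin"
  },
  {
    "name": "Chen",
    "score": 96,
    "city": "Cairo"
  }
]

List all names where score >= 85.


Filtering records where score >= 85:
  Mia (score=82) -> no
  Iris (score=95) -> YES
  Diana (score=65) -> no
  Grace (score=100) -> YES
  Frank (score=57) -> no
  Rosa (score=68) -> no
  Chen (score=96) -> YES


ANSWER: Iris, Grace, Chen


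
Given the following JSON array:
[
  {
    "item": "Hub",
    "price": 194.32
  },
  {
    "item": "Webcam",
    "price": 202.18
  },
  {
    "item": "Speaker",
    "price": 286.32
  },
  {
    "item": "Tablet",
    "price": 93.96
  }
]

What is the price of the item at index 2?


Array index 2 -> Speaker
price = 286.32

ANSWER: 286.32


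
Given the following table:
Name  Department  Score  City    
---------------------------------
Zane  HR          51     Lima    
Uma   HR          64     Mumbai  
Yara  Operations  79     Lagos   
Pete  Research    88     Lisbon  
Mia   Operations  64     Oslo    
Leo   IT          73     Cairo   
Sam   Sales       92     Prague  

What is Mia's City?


Row 5: Mia
City = Oslo

ANSWER: Oslo


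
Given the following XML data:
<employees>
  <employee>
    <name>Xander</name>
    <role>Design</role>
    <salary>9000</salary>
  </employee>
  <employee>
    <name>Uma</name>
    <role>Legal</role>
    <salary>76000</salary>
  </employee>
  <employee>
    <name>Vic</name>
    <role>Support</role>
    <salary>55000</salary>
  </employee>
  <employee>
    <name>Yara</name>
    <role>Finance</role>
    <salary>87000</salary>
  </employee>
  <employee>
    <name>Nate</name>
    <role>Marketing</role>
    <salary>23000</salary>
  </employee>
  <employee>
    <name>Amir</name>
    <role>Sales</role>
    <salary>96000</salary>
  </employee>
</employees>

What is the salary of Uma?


Searching for <employee> with <name>Uma</name>
Found at position 2
<salary>76000</salary>

ANSWER: 76000


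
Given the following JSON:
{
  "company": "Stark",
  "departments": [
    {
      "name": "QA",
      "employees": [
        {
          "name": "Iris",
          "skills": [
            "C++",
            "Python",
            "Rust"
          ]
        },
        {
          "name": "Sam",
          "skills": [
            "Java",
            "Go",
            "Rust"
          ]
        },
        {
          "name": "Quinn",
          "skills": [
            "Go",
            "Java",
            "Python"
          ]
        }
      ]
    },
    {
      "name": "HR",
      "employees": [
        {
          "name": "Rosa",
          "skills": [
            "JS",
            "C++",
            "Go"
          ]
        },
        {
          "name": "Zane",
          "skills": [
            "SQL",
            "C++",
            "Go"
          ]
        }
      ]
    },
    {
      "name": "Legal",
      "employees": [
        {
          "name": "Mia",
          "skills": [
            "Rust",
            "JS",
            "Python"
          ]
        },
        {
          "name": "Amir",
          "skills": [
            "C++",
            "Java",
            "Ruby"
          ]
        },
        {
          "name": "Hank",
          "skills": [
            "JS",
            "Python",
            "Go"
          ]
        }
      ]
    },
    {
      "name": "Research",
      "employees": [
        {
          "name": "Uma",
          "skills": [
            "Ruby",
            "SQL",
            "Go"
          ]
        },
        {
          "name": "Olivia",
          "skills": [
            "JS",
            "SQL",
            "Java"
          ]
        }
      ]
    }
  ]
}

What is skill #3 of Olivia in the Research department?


Path: departments[3].employees[1].skills[2]
Value: Java

ANSWER: Java


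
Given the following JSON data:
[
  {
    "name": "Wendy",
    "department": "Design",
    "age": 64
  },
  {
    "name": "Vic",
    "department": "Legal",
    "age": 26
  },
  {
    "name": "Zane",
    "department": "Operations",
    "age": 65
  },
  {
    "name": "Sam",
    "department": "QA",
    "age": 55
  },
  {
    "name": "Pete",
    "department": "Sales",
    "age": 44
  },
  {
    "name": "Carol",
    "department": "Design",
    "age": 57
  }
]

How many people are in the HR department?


Scanning records for department = HR
  No matches found
Count: 0

ANSWER: 0


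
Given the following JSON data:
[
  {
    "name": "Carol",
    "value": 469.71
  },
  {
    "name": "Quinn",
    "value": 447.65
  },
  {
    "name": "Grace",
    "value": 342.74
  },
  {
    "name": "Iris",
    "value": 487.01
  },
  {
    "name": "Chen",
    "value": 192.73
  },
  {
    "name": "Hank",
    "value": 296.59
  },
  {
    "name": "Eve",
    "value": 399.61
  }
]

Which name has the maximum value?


Comparing values:
  Carol: 469.71
  Quinn: 447.65
  Grace: 342.74
  Iris: 487.01
  Chen: 192.73
  Hank: 296.59
  Eve: 399.61
Maximum: Iris (487.01)

ANSWER: Iris


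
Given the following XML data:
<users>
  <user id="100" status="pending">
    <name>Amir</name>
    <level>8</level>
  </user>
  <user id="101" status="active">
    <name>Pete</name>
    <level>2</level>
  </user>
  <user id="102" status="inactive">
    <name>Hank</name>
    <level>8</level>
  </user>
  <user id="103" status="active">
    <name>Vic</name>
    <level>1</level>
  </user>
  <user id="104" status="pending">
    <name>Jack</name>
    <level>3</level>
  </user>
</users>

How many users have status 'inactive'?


Counting users with status='inactive':
  Hank (id=102) -> MATCH
Count: 1

ANSWER: 1


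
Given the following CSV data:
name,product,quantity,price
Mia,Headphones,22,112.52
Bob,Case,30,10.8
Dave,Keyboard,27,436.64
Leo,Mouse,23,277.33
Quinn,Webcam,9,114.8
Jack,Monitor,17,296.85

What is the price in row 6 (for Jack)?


Row 6: Jack
Column 'price' = 296.85

ANSWER: 296.85


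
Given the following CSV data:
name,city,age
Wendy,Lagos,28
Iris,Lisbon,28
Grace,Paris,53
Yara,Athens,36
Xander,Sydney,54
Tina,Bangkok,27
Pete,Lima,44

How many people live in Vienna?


Scanning city column for 'Vienna':
Total matches: 0

ANSWER: 0


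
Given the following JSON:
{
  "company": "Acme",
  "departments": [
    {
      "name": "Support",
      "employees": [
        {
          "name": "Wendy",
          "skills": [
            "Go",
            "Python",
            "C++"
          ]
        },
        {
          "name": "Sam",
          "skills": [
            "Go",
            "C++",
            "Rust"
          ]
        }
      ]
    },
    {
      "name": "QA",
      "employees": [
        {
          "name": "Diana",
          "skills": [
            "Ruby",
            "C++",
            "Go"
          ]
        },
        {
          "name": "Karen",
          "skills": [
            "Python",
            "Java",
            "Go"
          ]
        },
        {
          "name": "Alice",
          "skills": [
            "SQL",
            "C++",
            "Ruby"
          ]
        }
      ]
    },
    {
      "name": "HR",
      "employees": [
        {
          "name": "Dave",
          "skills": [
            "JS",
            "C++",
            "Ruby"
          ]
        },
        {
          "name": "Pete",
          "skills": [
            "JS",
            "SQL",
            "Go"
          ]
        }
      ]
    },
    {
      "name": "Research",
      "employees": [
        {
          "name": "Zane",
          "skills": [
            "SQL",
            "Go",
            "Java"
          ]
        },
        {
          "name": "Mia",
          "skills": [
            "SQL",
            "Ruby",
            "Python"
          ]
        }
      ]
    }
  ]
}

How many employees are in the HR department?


Path: departments[2].employees
Count: 2

ANSWER: 2


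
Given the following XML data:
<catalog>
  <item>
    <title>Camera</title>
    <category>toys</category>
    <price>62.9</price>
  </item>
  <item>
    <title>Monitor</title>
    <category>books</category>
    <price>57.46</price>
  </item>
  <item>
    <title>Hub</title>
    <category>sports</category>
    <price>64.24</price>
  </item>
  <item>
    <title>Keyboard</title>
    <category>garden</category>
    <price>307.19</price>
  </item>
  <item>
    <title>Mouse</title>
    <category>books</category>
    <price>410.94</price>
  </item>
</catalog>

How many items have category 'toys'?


Scanning <item> elements for <category>toys</category>:
  Item 1: Camera -> MATCH
Count: 1

ANSWER: 1


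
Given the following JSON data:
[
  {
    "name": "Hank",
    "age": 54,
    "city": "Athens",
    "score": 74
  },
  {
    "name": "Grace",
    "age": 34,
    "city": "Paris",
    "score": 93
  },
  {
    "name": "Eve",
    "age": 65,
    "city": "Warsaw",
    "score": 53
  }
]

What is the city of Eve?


Looking up record where name = Eve
Record index: 2
Field 'city' = Warsaw

ANSWER: Warsaw


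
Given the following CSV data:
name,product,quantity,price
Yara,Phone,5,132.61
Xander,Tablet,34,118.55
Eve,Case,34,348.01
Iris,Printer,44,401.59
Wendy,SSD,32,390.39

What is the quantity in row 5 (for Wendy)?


Row 5: Wendy
Column 'quantity' = 32

ANSWER: 32


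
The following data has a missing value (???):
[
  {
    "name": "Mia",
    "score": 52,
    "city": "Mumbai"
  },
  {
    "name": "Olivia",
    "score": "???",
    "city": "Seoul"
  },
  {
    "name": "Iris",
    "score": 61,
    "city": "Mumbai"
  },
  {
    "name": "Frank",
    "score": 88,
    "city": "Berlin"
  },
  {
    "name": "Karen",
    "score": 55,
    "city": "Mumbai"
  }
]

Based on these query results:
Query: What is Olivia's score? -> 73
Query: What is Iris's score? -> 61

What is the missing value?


The missing value is Olivia's score
From query: Olivia's score = 73

ANSWER: 73


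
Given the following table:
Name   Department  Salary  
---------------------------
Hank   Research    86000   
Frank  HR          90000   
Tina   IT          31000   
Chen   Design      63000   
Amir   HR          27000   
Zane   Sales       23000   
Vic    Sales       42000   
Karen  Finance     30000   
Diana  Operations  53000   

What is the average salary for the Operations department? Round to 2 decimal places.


Operations department members:
  Diana: 53000
Sum = 53000
Count = 1
Average = 53000 / 1 = 53000.00

ANSWER: 53000.00


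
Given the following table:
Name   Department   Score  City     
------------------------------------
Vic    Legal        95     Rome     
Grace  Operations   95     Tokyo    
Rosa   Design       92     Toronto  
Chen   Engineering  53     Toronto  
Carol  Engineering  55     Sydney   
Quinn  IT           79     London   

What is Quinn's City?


Row 6: Quinn
City = London

ANSWER: London


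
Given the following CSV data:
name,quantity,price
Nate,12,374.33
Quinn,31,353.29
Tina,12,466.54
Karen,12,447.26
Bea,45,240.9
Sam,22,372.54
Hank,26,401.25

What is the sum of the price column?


Values in 'price' column:
  Row 1: 374.33
  Row 2: 353.29
  Row 3: 466.54
  Row 4: 447.26
  Row 5: 240.9
  Row 6: 372.54
  Row 7: 401.25
Sum = 374.33 + 353.29 + 466.54 + 447.26 + 240.9 + 372.54 + 401.25 = 2656.11

ANSWER: 2656.11


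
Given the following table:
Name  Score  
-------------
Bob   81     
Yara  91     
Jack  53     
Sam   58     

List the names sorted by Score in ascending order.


Sorting by Score (ascending):
  Jack: 53
  Sam: 58
  Bob: 81
  Yara: 91


ANSWER: Jack, Sam, Bob, Yara


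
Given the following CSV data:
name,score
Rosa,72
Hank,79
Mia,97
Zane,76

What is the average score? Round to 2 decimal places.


Scores: 72, 79, 97, 76
Sum = 324
Count = 4
Average = 324 / 4 = 81.00

ANSWER: 81.00


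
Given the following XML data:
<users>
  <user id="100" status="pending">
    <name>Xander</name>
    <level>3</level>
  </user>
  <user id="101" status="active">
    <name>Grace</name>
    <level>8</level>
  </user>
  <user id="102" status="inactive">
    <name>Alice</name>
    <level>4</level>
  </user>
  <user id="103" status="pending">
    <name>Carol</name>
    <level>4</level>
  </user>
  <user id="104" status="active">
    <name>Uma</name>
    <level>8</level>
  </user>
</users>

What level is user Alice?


Finding user: Alice
<level>4</level>

ANSWER: 4


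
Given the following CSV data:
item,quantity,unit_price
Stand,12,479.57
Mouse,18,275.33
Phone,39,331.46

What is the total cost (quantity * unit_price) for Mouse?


Row: Mouse
quantity = 18
unit_price = 275.33
total = 18 * 275.33 = 4955.94

ANSWER: 4955.94


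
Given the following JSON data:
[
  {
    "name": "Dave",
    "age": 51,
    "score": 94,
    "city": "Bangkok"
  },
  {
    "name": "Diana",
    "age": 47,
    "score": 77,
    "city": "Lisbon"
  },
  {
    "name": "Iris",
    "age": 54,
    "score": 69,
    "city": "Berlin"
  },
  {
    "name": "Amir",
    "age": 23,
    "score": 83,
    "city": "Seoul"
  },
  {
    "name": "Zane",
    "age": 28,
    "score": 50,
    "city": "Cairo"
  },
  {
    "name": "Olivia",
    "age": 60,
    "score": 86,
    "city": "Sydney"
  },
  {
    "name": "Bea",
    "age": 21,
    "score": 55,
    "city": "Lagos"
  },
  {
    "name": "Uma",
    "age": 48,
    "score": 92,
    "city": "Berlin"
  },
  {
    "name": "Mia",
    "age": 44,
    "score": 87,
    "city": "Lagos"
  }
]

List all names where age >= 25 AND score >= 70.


Checking both conditions:
  Dave (age=51, score=94) -> YES
  Diana (age=47, score=77) -> YES
  Iris (age=54, score=69) -> no
  Amir (age=23, score=83) -> no
  Zane (age=28, score=50) -> no
  Olivia (age=60, score=86) -> YES
  Bea (age=21, score=55) -> no
  Uma (age=48, score=92) -> YES
  Mia (age=44, score=87) -> YES


ANSWER: Dave, Diana, Olivia, Uma, Mia


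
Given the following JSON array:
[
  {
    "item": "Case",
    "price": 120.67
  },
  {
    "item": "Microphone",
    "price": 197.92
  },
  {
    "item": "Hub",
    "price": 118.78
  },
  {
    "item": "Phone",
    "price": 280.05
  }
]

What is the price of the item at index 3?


Array index 3 -> Phone
price = 280.05

ANSWER: 280.05


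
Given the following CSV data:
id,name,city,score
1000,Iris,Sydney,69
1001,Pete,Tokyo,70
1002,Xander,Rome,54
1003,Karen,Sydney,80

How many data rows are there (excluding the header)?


Counting rows (excluding header):
Header: id,name,city,score
Data rows: 4

ANSWER: 4


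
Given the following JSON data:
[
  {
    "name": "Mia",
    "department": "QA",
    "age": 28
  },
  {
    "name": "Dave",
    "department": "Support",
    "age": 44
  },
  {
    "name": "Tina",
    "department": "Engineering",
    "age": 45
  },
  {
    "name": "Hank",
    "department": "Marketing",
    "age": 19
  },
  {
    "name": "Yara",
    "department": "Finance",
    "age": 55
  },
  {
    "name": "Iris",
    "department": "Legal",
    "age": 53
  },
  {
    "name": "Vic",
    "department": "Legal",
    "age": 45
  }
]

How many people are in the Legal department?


Scanning records for department = Legal
  Record 5: Iris
  Record 6: Vic
Count: 2

ANSWER: 2


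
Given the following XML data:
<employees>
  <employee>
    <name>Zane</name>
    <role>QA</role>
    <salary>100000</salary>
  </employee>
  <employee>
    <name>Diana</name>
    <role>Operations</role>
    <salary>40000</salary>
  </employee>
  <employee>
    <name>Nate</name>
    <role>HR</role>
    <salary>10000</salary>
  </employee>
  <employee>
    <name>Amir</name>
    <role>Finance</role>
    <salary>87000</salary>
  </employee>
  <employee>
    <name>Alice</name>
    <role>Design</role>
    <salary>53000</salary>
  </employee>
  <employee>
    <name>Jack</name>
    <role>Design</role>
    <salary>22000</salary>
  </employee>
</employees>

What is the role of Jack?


Searching for <employee> with <name>Jack</name>
Found at position 6
<role>Design</role>

ANSWER: Design


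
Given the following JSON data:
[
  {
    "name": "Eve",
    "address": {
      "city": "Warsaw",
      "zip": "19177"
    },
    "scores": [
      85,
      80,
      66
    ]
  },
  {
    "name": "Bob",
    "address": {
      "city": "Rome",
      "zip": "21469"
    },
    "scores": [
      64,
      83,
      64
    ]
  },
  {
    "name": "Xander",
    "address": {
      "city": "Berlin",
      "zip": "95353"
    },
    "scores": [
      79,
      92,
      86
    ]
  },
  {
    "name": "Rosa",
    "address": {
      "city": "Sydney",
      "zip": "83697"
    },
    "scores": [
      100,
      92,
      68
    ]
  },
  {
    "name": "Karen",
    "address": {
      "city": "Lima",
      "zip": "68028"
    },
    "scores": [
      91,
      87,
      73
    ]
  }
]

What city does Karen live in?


Path: records[4].address.city
Value: Lima

ANSWER: Lima


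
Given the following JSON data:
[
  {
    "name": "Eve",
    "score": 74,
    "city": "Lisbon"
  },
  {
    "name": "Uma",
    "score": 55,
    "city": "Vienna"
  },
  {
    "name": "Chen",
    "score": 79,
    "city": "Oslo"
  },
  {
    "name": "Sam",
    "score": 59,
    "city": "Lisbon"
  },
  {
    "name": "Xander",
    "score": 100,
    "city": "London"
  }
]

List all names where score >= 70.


Filtering records where score >= 70:
  Eve (score=74) -> YES
  Uma (score=55) -> no
  Chen (score=79) -> YES
  Sam (score=59) -> no
  Xander (score=100) -> YES


ANSWER: Eve, Chen, Xander


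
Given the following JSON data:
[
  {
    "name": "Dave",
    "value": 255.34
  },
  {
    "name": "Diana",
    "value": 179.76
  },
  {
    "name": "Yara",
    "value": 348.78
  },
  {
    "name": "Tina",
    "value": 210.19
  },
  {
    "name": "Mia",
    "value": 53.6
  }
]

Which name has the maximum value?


Comparing values:
  Dave: 255.34
  Diana: 179.76
  Yara: 348.78
  Tina: 210.19
  Mia: 53.6
Maximum: Yara (348.78)

ANSWER: Yara


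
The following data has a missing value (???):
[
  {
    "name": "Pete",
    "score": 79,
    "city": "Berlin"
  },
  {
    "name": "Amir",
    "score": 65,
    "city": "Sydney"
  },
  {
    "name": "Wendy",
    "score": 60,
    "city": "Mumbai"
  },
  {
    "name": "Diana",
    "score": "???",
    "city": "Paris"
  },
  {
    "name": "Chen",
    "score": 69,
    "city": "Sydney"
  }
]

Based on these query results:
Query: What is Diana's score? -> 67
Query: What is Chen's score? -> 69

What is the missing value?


The missing value is Diana's score
From query: Diana's score = 67

ANSWER: 67


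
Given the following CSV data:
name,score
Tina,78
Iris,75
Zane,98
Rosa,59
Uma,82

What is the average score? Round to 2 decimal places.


Scores: 78, 75, 98, 59, 82
Sum = 392
Count = 5
Average = 392 / 5 = 78.40

ANSWER: 78.40


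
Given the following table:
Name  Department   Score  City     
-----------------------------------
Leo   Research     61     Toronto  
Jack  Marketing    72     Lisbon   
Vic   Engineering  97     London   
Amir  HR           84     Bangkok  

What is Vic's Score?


Row 3: Vic
Score = 97

ANSWER: 97


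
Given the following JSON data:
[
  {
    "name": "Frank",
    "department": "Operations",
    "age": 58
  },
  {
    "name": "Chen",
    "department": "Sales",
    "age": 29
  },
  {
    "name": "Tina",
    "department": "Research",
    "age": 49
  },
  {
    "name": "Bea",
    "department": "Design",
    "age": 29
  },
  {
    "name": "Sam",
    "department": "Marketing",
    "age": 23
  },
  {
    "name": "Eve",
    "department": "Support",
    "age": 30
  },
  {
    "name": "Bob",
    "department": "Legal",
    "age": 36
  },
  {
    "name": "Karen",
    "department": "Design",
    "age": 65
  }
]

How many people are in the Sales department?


Scanning records for department = Sales
  Record 1: Chen
Count: 1

ANSWER: 1


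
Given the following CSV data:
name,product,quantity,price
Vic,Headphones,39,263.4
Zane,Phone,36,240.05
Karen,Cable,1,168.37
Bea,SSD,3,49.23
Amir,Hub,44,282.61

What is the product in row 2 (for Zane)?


Row 2: Zane
Column 'product' = Phone

ANSWER: Phone


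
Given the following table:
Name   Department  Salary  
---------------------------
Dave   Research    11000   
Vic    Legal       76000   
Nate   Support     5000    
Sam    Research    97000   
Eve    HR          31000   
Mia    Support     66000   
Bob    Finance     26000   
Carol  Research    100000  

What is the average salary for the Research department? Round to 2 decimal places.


Research department members:
  Dave: 11000
  Sam: 97000
  Carol: 100000
Sum = 208000
Count = 3
Average = 208000 / 3 = 69333.33

ANSWER: 69333.33


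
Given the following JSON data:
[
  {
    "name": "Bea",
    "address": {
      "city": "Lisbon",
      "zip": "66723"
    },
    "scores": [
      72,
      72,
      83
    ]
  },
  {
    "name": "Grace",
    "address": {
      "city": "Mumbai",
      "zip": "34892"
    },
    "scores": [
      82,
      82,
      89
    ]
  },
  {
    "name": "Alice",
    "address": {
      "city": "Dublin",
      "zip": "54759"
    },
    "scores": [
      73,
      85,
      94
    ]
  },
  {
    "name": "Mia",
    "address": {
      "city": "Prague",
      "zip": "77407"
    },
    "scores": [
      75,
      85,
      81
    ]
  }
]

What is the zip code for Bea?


Path: records[0].address.zip
Value: 66723

ANSWER: 66723


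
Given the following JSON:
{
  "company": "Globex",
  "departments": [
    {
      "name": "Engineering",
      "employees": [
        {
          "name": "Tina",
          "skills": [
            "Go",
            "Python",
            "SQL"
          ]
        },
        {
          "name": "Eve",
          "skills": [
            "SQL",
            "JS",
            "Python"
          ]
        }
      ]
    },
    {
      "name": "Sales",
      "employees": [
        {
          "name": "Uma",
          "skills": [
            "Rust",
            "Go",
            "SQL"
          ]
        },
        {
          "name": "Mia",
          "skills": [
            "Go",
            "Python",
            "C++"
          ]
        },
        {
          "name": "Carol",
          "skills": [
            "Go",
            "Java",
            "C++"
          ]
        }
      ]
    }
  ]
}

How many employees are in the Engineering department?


Path: departments[0].employees
Count: 2

ANSWER: 2


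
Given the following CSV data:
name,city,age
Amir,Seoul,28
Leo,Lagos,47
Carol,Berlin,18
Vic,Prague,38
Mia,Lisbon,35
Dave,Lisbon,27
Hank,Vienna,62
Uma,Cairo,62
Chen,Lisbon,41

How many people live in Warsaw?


Scanning city column for 'Warsaw':
Total matches: 0

ANSWER: 0


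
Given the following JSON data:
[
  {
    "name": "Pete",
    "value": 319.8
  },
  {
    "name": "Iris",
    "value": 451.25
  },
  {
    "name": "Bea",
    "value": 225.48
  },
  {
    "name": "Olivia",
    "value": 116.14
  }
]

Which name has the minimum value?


Comparing values:
  Pete: 319.8
  Iris: 451.25
  Bea: 225.48
  Olivia: 116.14
Minimum: Olivia (116.14)

ANSWER: Olivia


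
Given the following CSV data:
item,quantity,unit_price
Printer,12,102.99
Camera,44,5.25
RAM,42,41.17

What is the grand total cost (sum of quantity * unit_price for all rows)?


Computing row totals:
  Printer: 12 * 102.99 = 1235.88
  Camera: 44 * 5.25 = 231.0
  RAM: 42 * 41.17 = 1729.14
Grand total = 1235.88 + 231.0 + 1729.14 = 3196.02

ANSWER: 3196.02


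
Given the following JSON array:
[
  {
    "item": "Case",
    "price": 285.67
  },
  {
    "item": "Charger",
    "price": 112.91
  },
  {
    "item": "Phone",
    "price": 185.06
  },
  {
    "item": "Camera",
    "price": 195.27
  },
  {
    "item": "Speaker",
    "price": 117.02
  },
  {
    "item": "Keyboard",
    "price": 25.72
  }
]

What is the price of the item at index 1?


Array index 1 -> Charger
price = 112.91

ANSWER: 112.91


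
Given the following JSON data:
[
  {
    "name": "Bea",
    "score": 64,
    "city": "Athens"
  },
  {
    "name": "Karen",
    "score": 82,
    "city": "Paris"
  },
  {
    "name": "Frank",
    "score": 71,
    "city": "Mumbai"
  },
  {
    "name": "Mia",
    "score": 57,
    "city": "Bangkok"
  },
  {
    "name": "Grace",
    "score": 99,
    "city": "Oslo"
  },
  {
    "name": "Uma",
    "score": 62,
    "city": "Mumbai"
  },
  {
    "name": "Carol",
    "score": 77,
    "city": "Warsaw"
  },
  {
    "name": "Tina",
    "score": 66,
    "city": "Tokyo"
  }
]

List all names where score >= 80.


Filtering records where score >= 80:
  Bea (score=64) -> no
  Karen (score=82) -> YES
  Frank (score=71) -> no
  Mia (score=57) -> no
  Grace (score=99) -> YES
  Uma (score=62) -> no
  Carol (score=77) -> no
  Tina (score=66) -> no


ANSWER: Karen, Grace


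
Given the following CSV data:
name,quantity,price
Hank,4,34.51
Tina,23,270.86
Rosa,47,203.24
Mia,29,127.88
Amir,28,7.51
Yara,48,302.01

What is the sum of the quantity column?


Values in 'quantity' column:
  Row 1: 4
  Row 2: 23
  Row 3: 47
  Row 4: 29
  Row 5: 28
  Row 6: 48
Sum = 4 + 23 + 47 + 29 + 28 + 48 = 179

ANSWER: 179


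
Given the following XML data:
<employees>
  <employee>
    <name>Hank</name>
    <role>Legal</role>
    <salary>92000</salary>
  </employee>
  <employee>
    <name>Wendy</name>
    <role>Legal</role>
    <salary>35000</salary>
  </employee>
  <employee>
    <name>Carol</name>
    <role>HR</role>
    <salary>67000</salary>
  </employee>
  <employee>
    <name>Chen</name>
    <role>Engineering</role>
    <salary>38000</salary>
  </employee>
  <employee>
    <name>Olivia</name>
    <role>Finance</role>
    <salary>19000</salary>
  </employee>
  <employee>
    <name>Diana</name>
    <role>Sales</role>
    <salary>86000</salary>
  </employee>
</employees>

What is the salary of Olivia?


Searching for <employee> with <name>Olivia</name>
Found at position 5
<salary>19000</salary>

ANSWER: 19000


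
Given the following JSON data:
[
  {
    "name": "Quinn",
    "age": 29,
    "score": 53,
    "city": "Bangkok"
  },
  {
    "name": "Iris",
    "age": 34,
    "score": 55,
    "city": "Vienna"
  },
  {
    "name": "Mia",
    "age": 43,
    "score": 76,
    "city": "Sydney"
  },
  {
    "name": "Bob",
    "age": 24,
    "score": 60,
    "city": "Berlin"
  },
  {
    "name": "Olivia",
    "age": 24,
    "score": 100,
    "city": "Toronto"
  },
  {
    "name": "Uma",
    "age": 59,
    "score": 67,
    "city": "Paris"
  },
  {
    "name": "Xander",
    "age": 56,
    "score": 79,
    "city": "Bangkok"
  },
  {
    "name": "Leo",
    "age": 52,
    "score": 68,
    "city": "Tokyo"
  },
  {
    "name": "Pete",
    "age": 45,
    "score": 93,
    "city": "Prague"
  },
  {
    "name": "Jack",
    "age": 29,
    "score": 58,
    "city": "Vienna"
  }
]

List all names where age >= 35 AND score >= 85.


Checking both conditions:
  Quinn (age=29, score=53) -> no
  Iris (age=34, score=55) -> no
  Mia (age=43, score=76) -> no
  Bob (age=24, score=60) -> no
  Olivia (age=24, score=100) -> no
  Uma (age=59, score=67) -> no
  Xander (age=56, score=79) -> no
  Leo (age=52, score=68) -> no
  Pete (age=45, score=93) -> YES
  Jack (age=29, score=58) -> no


ANSWER: Pete


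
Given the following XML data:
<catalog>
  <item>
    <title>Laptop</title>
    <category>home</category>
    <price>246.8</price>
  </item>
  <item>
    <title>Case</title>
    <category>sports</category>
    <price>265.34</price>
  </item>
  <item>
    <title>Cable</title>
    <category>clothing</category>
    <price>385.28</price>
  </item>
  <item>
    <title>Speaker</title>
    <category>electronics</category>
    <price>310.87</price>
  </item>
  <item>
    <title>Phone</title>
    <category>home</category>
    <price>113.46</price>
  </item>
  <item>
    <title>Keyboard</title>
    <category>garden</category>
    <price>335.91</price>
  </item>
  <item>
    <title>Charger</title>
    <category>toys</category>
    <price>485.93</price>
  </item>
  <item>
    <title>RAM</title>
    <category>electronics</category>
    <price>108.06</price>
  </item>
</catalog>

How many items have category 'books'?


Scanning <item> elements for <category>books</category>:
Count: 0

ANSWER: 0


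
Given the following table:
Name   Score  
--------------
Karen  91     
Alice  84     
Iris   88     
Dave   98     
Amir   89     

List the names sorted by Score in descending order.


Sorting by Score (descending):
  Dave: 98
  Karen: 91
  Amir: 89
  Iris: 88
  Alice: 84


ANSWER: Dave, Karen, Amir, Iris, Alice


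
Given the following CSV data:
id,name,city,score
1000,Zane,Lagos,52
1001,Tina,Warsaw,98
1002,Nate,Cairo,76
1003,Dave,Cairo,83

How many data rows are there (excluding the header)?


Counting rows (excluding header):
Header: id,name,city,score
Data rows: 4

ANSWER: 4


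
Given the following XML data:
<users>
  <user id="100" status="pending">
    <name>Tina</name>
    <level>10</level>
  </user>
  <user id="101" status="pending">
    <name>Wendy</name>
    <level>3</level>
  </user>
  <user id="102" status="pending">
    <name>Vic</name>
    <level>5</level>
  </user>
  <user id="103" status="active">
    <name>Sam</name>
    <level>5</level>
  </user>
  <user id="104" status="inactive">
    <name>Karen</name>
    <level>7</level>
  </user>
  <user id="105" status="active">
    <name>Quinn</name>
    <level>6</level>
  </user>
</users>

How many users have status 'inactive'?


Counting users with status='inactive':
  Karen (id=104) -> MATCH
Count: 1

ANSWER: 1


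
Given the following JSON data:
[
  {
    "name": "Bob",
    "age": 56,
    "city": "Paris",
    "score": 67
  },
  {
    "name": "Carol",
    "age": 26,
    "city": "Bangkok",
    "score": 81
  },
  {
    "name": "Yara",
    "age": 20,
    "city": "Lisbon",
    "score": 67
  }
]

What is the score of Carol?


Looking up record where name = Carol
Record index: 1
Field 'score' = 81

ANSWER: 81


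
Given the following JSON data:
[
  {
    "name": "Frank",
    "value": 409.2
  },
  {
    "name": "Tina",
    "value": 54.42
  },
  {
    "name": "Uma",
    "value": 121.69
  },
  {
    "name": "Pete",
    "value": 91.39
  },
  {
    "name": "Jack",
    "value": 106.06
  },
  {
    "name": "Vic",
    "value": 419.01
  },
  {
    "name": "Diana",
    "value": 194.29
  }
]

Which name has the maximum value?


Comparing values:
  Frank: 409.2
  Tina: 54.42
  Uma: 121.69
  Pete: 91.39
  Jack: 106.06
  Vic: 419.01
  Diana: 194.29
Maximum: Vic (419.01)

ANSWER: Vic


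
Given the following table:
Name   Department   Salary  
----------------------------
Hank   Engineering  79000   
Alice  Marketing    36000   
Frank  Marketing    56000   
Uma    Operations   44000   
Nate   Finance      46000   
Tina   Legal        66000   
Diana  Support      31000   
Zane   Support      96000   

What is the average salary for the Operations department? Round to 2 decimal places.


Operations department members:
  Uma: 44000
Sum = 44000
Count = 1
Average = 44000 / 1 = 44000.00

ANSWER: 44000.00


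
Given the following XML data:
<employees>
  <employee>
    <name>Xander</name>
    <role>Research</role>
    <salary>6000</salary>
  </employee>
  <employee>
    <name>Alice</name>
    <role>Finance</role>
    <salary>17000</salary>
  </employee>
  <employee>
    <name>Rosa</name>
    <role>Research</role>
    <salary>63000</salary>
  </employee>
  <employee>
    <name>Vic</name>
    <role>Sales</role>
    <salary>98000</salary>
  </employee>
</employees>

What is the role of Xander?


Searching for <employee> with <name>Xander</name>
Found at position 1
<role>Research</role>

ANSWER: Research


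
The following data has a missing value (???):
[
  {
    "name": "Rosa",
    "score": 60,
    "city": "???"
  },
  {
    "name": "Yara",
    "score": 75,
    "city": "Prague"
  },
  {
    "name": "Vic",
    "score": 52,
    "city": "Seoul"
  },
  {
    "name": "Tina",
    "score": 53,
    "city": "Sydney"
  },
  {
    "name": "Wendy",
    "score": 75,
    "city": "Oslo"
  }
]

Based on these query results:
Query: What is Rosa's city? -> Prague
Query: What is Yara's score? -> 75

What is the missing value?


The missing value is Rosa's city
From query: Rosa's city = Prague

ANSWER: Prague


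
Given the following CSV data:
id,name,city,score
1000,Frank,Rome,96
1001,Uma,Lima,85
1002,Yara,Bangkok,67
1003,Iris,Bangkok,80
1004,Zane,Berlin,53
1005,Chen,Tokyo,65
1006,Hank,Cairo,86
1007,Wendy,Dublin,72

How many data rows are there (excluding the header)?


Counting rows (excluding header):
Header: id,name,city,score
Data rows: 8

ANSWER: 8


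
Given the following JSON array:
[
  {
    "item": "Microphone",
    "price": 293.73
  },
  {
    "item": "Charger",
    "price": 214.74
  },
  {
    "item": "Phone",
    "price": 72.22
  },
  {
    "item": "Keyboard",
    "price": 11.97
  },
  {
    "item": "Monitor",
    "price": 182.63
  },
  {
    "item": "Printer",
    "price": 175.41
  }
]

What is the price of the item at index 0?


Array index 0 -> Microphone
price = 293.73

ANSWER: 293.73


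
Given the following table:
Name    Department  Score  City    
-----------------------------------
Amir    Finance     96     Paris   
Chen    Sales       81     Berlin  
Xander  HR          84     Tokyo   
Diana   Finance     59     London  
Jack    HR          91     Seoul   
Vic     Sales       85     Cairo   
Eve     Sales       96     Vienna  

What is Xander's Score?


Row 3: Xander
Score = 84

ANSWER: 84


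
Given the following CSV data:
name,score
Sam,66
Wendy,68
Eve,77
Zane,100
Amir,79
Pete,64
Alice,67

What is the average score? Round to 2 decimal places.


Scores: 66, 68, 77, 100, 79, 64, 67
Sum = 521
Count = 7
Average = 521 / 7 = 74.43

ANSWER: 74.43


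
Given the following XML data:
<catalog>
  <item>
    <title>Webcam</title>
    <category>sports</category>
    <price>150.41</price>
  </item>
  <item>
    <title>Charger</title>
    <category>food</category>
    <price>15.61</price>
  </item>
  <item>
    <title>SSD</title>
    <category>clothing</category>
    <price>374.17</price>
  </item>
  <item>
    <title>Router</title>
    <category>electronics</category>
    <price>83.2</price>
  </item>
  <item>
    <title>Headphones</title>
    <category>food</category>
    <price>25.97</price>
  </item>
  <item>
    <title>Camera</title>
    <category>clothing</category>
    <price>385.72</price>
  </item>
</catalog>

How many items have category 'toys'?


Scanning <item> elements for <category>toys</category>:
Count: 0

ANSWER: 0


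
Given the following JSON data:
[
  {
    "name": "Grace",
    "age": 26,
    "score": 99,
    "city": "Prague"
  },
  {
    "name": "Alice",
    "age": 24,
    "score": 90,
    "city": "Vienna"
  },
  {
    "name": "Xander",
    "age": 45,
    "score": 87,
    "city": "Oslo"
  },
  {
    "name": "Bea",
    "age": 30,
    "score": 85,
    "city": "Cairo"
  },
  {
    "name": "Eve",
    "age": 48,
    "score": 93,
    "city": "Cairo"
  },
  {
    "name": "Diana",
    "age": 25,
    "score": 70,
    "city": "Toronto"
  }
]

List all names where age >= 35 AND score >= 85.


Checking both conditions:
  Grace (age=26, score=99) -> no
  Alice (age=24, score=90) -> no
  Xander (age=45, score=87) -> YES
  Bea (age=30, score=85) -> no
  Eve (age=48, score=93) -> YES
  Diana (age=25, score=70) -> no


ANSWER: Xander, Eve


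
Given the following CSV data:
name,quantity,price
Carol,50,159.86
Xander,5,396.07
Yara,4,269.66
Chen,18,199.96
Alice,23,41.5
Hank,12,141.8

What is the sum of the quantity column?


Values in 'quantity' column:
  Row 1: 50
  Row 2: 5
  Row 3: 4
  Row 4: 18
  Row 5: 23
  Row 6: 12
Sum = 50 + 5 + 4 + 18 + 23 + 12 = 112

ANSWER: 112


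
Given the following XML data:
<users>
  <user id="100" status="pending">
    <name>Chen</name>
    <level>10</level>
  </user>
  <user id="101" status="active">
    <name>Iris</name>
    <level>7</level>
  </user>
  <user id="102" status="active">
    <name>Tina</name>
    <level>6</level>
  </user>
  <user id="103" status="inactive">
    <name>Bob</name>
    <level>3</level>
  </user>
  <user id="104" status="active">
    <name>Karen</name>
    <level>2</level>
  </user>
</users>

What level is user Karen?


Finding user: Karen
<level>2</level>

ANSWER: 2


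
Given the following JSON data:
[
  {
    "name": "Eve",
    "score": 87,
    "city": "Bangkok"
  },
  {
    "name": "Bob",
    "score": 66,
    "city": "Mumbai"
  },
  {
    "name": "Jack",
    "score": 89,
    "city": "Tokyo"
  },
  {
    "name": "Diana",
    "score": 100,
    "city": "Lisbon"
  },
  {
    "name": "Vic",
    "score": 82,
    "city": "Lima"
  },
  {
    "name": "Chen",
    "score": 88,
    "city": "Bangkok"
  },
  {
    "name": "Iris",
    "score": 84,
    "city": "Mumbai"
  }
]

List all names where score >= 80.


Filtering records where score >= 80:
  Eve (score=87) -> YES
  Bob (score=66) -> no
  Jack (score=89) -> YES
  Diana (score=100) -> YES
  Vic (score=82) -> YES
  Chen (score=88) -> YES
  Iris (score=84) -> YES


ANSWER: Eve, Jack, Diana, Vic, Chen, Iris


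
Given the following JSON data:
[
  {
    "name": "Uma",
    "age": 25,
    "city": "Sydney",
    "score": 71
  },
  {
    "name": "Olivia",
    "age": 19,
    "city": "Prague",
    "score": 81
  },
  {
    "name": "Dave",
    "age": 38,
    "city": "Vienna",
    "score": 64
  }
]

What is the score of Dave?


Looking up record where name = Dave
Record index: 2
Field 'score' = 64

ANSWER: 64


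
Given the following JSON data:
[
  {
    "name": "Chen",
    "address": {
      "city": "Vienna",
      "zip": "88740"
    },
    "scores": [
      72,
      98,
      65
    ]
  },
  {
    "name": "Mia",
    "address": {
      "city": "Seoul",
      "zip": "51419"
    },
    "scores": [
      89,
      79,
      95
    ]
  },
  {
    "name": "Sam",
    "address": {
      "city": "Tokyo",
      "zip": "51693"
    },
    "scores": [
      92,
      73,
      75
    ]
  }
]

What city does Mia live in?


Path: records[1].address.city
Value: Seoul

ANSWER: Seoul


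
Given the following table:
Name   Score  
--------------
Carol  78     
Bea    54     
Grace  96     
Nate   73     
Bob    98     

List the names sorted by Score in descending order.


Sorting by Score (descending):
  Bob: 98
  Grace: 96
  Carol: 78
  Nate: 73
  Bea: 54


ANSWER: Bob, Grace, Carol, Nate, Bea


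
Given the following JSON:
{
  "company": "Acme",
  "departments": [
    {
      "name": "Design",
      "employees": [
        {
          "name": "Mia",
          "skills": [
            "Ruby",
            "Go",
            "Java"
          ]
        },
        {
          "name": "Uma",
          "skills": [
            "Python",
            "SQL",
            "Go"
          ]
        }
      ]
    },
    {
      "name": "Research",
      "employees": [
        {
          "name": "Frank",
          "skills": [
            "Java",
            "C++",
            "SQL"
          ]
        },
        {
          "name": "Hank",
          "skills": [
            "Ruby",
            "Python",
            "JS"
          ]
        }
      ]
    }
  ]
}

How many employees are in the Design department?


Path: departments[0].employees
Count: 2

ANSWER: 2
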